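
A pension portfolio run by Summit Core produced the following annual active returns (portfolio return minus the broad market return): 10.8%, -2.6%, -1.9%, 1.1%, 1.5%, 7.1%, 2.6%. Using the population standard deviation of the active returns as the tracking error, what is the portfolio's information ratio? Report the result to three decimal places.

μ = (10.8 − 2.6 − 1.9 + 1.1 + 1.5 + 7.1 + 2.6) / 7 = 2.6571%
Population σ = √[Σ(r − μ)² / 7] = √[138.2171 / 7] = √19.7453 = 4.4436%
IR = μ / tracking error = 2.6571 / 4.4436 = 0.5980

0.598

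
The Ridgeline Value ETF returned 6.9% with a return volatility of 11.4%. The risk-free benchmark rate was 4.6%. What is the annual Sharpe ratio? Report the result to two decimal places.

Sharpe = (Rp − Rf) / σp = (6.9% − 4.6%) / 11.4% = 2.30% / 11.4% = 0.2018

0.20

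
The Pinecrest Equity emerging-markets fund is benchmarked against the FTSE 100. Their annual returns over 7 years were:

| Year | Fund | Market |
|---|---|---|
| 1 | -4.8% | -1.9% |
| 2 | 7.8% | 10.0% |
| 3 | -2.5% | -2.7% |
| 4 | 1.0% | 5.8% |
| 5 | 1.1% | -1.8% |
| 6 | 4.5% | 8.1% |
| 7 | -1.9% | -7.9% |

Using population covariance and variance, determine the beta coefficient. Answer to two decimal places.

0.54

r̄p = 0.7429%,  r̄m = 1.3714%
Cov = Σ(rp − r̄p)(rm − r̄m) / 7 = 20.2884
Var(rm) = Σ(rm − r̄m)² / 7 = 37.5192
β = Cov / Var = 20.2884 / 37.5192 = 0.5407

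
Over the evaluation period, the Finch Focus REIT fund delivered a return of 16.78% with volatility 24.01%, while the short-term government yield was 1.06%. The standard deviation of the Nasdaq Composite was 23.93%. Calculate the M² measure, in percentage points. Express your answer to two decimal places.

Sharpe = (Rp − Rf) / σp = (16.78% − 1.06%) / 24.01% = 0.6547
M² = Rf + Sharpe × σm = 1.06% + 0.6547 × 23.93% = 16.7270%

16.73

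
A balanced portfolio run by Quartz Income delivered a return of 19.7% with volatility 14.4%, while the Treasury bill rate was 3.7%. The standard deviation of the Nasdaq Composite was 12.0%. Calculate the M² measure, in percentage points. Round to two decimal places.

Sharpe = (Rp − Rf) / σp = (19.7% − 3.7%) / 14.4% = 1.1111
M² = Rf + Sharpe × σm = 3.7% + 1.1111 × 12.0% = 17.0332%

17.03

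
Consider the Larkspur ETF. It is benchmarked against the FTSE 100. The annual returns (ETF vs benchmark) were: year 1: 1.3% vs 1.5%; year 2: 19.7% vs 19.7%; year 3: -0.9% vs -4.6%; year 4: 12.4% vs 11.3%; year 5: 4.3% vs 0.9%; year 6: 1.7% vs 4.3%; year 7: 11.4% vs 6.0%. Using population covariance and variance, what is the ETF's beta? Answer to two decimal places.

r̄p = 7.1286%,  r̄m = 5.5857%
Cov = Σ(rp − r̄p)(rm − r̄m) / 7 = 47.8790
Var(rm) = Σ(rm − r̄m)² / 7 = 53.7269
β = Cov / Var = 47.8790 / 53.7269 = 0.8912

0.89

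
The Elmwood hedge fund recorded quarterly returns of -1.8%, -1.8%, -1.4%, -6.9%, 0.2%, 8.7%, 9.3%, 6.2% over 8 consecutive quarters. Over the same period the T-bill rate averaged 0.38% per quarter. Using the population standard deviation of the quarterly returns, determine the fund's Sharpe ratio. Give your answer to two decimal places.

μ = (-1.8 − 1.8 − 1.4 − 6.9 + 0.2 + 8.7 + 9.3 + 6.2) / 8 = 1.5625%
Σ(r − μ)² = (-1.8 − 1.5625)² + (-1.8 − 1.5625)² + (-1.4 − 1.5625)² + … = 237.1788
population σ = √(237.1788 / 8) = √29.6474 = 5.4449%
Sharpe = (μ − rf) / σ = (1.5625 − 0.38) / 5.4449 = 1.1825 / 5.4449 = 0.2172

0.22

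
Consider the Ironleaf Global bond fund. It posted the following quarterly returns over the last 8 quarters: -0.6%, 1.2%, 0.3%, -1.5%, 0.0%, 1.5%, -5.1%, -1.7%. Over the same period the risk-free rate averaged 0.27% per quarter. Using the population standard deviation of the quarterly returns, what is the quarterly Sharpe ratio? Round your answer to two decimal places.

-0.51

r̄ = (-0.6 + 1.2 + 0.3 − 1.5 + 0 + 1.5 − 5.1 − 1.7) / 8 = -0.7375%
Σ(r − r̄)² = 30.9388; population σ = √(30.9388/8) = 1.9666%
Sharpe = (r̄ − rf) / σ = (-0.7375 − 0.27) / 1.9666 = -1.0075 / 1.9666 = -0.5123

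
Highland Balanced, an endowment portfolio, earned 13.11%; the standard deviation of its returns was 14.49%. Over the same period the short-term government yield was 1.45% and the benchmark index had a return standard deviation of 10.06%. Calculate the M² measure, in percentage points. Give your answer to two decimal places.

9.55

Sharpe = (Rp − Rf) / σp = (13.11% − 1.45%) / 14.49% = 0.8047
M² = Rf + Sharpe × σm = 1.45% + 0.8047 × 10.06% = 9.5453%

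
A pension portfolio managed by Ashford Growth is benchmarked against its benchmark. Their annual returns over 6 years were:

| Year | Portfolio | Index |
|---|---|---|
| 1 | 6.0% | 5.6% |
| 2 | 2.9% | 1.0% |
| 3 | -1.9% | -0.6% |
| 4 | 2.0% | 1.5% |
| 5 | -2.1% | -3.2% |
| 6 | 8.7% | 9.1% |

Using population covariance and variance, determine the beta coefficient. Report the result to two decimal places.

r̄p = 2.6000%,  r̄m = 2.2333%
Cov = Σ(rp − r̄p)(rm − r̄m) / 6 = 15.2817
Var(rm) = Σ(rm − r̄m)² / 6 = 16.3489
β = Cov / Var = 15.2817 / 16.3489 = 0.9347

0.93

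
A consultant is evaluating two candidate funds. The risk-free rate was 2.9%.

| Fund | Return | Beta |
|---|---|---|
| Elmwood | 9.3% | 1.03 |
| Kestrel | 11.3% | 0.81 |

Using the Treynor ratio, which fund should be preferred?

Elmwood: Treynor = (9.3% − 2.9%) / 1.03 = 6.214
Kestrel: Treynor = (11.3% − 2.9%) / 0.81 = 10.370
Highest: Kestrel (10.370).

Kestrel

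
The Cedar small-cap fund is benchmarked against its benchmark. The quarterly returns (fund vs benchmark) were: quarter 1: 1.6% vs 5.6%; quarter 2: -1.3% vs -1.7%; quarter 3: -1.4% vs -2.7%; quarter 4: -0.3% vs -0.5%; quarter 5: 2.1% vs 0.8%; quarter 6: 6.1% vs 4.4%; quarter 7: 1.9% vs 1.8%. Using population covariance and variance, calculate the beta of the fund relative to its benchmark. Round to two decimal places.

r̄p = 1.2429%,  r̄m = 1.1000%
Cov = Σ(rp − r̄p)(rm − r̄m) / 7 = 5.3529
Var(rm) = Σ(rm − r̄m)² / 7 = 8.0800
β = Cov / Var = 5.3529 / 8.0800 = 0.6625

0.66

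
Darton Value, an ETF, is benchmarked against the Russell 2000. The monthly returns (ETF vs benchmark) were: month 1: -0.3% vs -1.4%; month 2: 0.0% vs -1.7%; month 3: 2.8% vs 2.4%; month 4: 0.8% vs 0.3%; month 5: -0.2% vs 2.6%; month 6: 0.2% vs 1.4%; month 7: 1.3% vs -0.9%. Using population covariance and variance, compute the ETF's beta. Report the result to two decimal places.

0.22

r̄p = 0.6571%,  r̄m = 0.3857%
Cov = Σ(rp − r̄p)(rm − r̄m) / 7 = 0.5994
Var(rm) = Σ(rm − r̄m)² / 7 = 2.7412
β = Cov / Var = 0.5994 / 2.7412 = 0.2187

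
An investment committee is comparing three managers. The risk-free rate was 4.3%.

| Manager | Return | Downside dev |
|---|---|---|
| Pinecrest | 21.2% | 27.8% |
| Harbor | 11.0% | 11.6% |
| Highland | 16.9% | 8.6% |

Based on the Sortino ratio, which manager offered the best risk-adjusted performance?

Pinecrest: Sortino ratio = (21.2% − 4.3%) / 27.8% = 0.608
Harbor: Sortino ratio = (11.0% − 4.3%) / 11.6% = 0.578
Highland: Sortino ratio = (16.9% − 4.3%) / 8.6% = 1.465
Highest: Highland (1.465).

Highland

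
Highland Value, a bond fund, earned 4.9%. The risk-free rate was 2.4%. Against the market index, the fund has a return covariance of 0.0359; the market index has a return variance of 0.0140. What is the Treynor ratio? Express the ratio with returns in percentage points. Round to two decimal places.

0.97

β = Cov / Var = 0.0359 / 0.0140 = 2.5643
Treynor = (Rp − Rf) / β = (4.9% − 2.4%) / 2.5643 = 2.50 / 2.5643 = 0.9749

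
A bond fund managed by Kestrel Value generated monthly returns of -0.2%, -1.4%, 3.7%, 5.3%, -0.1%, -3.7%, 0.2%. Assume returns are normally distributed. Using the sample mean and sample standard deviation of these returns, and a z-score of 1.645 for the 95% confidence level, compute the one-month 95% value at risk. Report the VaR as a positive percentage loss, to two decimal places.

μ = (-0.2 − 1.4 + 3.7 + 5.3 − 0.1 − 3.7 + 0.2) / 7 = 3.80 / 7 = 0.5429%
Σ(r − μ)² = (-0.2 − 0.5429)² + (-1.4 − 0.5429)² + (3.7 − 0.5429)² + … = 55.4571
sample σ = √(55.4571 / 6) = √9.2429 = 3.0402%
VaR = −(μ − z·σ) = −(0.5429 − 1.645 × 3.0402) = −(-4.4582) = 4.4582%

4.46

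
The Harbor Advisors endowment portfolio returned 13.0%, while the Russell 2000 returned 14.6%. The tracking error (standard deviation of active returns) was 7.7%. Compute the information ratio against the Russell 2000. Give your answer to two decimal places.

IR = (Rp − Rb) / TE = (13.0% − 14.6%) / 7.7% = -1.60% / 7.7% = -0.2078

-0.21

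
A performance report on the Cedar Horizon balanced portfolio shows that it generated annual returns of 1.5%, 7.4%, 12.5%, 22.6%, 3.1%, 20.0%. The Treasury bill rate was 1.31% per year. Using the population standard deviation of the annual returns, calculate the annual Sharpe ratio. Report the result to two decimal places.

Mean return r̄ = 67.10 / 6 = 11.1833%
Population σ = √[Σ(r − r̄)² / 6] = √[383.2283 / 6] = √63.8714 = 7.9920%
Sharpe = (r̄ − rf) / σ = (11.1833 − 1.31) / 7.9920 = 9.8733 / 7.9920 = 1.2354

1.24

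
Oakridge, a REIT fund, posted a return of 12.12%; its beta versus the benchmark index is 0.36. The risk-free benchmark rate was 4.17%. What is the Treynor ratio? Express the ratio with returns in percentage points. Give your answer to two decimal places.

Treynor = (Rp − Rf) / β = (12.12% − 4.17%) / 0.36 = 7.95 / 0.36 = 22.0833

22.08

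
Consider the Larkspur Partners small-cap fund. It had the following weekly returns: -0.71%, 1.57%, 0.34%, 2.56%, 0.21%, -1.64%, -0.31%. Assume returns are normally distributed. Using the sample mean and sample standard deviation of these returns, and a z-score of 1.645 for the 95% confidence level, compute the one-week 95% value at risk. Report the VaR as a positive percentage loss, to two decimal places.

2.03

Mean return μ = 2.020 / 7 = 0.2886%
Sample σ = √[Σ(r − μ)² / 6] = √[11.8851 / 6] = √1.9809 = 1.4074%
VaR = −(μ − z·σ) = −(0.2886 − 1.645 × 1.4074) = −(-2.0266) = 2.0266%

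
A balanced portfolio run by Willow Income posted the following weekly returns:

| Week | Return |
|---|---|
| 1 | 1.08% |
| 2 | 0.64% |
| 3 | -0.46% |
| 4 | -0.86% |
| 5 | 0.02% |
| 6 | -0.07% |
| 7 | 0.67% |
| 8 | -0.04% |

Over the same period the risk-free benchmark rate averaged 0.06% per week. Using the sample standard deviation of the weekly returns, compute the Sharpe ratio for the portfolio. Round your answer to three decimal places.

0.098

Mean return r̄ = 0.980 / 8 = 0.1225%
Sample σ = √[Σ(r − r̄)² / 7] = √[2.8630 / 7] = √0.4090 = 0.6395%
Sharpe = (r̄ − rf) / σ = (0.1225 − 0.06) / 0.6395 = 0.0625 / 0.6395 = 0.0977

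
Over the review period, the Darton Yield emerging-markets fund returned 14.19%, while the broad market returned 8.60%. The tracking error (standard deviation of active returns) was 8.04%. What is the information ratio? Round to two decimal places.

0.70

IR = (Rp − Rb) / TE = (14.19% − 8.60%) / 8.04% = 5.59% / 8.04% = 0.6953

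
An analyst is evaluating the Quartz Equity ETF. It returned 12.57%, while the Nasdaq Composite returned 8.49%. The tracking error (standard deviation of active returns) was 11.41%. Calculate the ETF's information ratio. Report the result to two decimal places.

IR = (Rp − Rb) / TE = (12.57% − 8.49%) / 11.41% = 4.08% / 11.41% = 0.3576

0.36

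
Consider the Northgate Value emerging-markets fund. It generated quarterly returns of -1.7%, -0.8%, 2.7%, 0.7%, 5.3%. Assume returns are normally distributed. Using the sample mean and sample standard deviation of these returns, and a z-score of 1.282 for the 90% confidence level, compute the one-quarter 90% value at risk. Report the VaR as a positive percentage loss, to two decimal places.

r̄ = (-1.7 − 0.8 + 2.7 + 0.7 + 5.3) / 5 = 6.20 / 5 = 1.2400%
Σ(r − r̄)² = (-1.7 − 1.2400)² + (-0.8 − 1.2400)² + … = 31.7120
sample σ = √(31.7120 / 4) = √7.9280 = 2.8157%
VaR = −(r̄ − z·σ) = −(1.2400 − 1.282 × 2.8157) = −(-2.3697) = 2.3697%

2.37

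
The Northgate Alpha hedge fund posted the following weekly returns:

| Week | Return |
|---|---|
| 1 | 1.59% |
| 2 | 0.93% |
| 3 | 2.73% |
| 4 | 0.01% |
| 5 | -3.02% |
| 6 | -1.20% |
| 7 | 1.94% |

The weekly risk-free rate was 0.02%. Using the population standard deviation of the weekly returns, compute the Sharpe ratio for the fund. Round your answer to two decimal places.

0.22

μ = (1.59 + 0.93 + 2.73 + 0.01 − 3.02 − 1.2 + 1.94) / 7 = 0.4257%
Σ(r − μ)² = (1.59 − 0.4257)² + (0.93 − 0.4257)² + … = 23.9014
σ = √[23.9014 / 7] = 1.8478%
Sharpe = (μ − rf) / σ = (0.4257 − 0.02) / 1.8478 = 0.4057 / 1.8478 = 0.2196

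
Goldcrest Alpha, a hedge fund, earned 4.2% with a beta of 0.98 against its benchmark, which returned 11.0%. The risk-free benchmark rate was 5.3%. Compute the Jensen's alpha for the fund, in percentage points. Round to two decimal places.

CAPM expected return = Rf + β(Rm − Rf) = 5.3% + 0.98 × (11.0% − 5.3%) = 5.3 + 0.98 × 5.70 = 10.8860%
Jensen's α = Rp − E[R] = 4.2% − 10.8860% = -6.6860

-6.69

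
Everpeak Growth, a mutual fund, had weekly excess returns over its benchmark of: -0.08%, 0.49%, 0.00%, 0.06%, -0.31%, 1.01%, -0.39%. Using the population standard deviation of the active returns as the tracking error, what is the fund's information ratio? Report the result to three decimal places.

0.246

r̄ = (-0.08 + 0.49 + 0 + 0.06 − 0.31 + 1.01 − 0.39) / 7 = 0.1114%
Σ(r − r̄)² = (-0.08 − 0.1114)² + (0.49 − 0.1114)² + (0 − 0.1114)² + … = 1.4315
σ = √[1.4315 / 7] = 0.4522%
IR = r̄ / tracking error = 0.1114 / 0.4522 = 0.2464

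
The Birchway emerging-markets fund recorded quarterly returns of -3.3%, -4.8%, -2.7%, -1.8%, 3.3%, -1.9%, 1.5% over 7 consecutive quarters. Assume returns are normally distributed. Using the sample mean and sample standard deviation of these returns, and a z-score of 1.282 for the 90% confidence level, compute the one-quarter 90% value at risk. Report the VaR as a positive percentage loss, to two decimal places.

5.00

μ = (-3.3 − 4.8 − 2.7 − 1.8 + 3.3 − 1.9 + 1.5) / 7 = -1.3857%
Sample std dev = √[47.7686 / 6] = 2.8216%
VaR = −(μ − z·σ) = −(-1.3857 − 1.282 × 2.8216) = −(-5.0030) = 5.0030%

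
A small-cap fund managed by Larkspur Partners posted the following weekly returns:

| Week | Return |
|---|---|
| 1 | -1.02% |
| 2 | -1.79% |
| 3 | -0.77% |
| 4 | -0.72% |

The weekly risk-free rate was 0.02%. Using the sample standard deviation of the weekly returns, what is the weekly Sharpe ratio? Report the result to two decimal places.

r̄ = (-1.02 − 1.79 − 0.77 − 0.72) / 4 = -1.0750%
Σ(r − r̄)² = (-1.02 − (-1.0750))² + (-1.79 − (-1.0750))² + (-0.77 − (-1.0750))² + … = 0.7333
sample σ = √(0.7333 / 3) = √0.2444 = 0.4944%
Sharpe = (r̄ − rf) / σ = (-1.0750 − 0.02) / 0.4944 = -1.0950 / 0.4944 = -2.2148

-2.21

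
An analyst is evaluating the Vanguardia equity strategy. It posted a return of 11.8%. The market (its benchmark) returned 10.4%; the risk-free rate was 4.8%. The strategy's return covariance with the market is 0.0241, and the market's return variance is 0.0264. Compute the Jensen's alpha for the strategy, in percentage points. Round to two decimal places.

β = Cov / Var = 0.0241 / 0.0264 = 0.9129
E[R] = Rf + β(Rm − Rf) = 4.8% + 0.9129 × (10.4% − 4.8%) = 9.9122%
α = Rp − E[R] = 11.8% − 9.9122% = 1.8878

1.89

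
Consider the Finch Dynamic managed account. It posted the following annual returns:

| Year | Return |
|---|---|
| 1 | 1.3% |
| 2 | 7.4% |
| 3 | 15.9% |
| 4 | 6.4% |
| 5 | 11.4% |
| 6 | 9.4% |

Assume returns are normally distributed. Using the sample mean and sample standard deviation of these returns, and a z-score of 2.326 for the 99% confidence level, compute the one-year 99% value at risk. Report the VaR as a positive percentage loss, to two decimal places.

2.82

r̄ = (1.3 + 7.4 + 15.9 + 6.4 + 11.4 + 9.4) / 6 = 51.80 / 6 = 8.6333%
Σ(r − r̄)² = (1.3 − 8.6333)² + (7.4 − 8.6333)² + … = 121.3333
sample σ = √(121.3333 / 5) = √24.2667 = 4.9261%
VaR = −(r̄ − z·σ) = −(8.6333 − 2.326 × 4.9261) = −(-2.8248) = 2.8248%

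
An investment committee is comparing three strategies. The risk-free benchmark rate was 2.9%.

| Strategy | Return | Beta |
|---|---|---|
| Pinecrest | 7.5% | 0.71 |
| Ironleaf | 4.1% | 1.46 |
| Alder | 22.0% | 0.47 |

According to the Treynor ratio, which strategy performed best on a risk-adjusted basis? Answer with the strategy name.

Pinecrest: Treynor = (7.5% − 2.9%) / 0.71 = 6.479
Ironleaf: Treynor = (4.1% − 2.9%) / 1.46 = 0.822
Alder: Treynor = (22.0% − 2.9%) / 0.47 = 40.638
Highest: Alder (40.638).

Alder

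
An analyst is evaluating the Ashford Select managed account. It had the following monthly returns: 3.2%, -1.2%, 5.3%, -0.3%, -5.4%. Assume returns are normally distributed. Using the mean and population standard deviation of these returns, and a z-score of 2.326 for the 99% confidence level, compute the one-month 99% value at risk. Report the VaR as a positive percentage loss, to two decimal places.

r̄ = (3.2 − 1.2 + 5.3 − 0.3 − 5.4) / 5 = 0.3200%
Population σ = √[Σ(r − r̄)² / 5] = √[68.5080 / 5] = √13.7016 = 3.7016%
VaR = −(r̄ − z·σ) = −(0.3200 − 2.326 × 3.7016) = −(-8.2899) = 8.2899%

8.29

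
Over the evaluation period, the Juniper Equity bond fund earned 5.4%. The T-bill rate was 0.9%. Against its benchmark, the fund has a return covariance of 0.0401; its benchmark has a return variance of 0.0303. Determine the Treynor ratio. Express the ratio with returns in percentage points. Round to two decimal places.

3.40

β = Cov / Var = 0.0401 / 0.0303 = 1.3234
Treynor = (Rp − Rf) / β = (5.4% − 0.9%) / 1.3234 = 4.50 / 1.3234 = 3.4003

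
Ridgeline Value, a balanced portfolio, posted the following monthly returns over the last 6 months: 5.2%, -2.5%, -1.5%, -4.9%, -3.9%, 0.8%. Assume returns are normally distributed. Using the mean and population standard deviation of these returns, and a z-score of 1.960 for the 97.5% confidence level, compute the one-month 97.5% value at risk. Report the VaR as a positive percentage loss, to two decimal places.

r̄ = (5.2 − 2.5 − 1.5 − 4.9 − 3.9 + 0.8) / 6 = -1.1333%
Σ(r − r̄)² = (5.2 − (-1.1333))² + (-2.5 − (-1.1333))² + … = 67.6933
σ = √[67.6933 / 6] = 3.3589%
VaR = −(r̄ − z·σ) = −(-1.1333 − 1.960 × 3.3589) = −(-7.7167) = 7.7167%

7.72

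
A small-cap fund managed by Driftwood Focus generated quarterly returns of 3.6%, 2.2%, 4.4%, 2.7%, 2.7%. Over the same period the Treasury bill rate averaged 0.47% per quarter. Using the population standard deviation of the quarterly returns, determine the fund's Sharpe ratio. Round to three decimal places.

Mean return r̄ = 15.60 / 5 = 3.1200%
Population std dev = √[3.0680 / 5] = 0.7833%
Sharpe = (r̄ − rf) / σ = (3.1200 − 0.47) / 0.7833 = 2.6500 / 0.7833 = 3.3831

3.383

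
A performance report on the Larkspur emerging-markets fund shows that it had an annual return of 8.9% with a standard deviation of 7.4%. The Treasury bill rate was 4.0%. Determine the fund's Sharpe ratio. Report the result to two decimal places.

0.66

Sharpe = (Rp − Rf) / σp = (8.9% − 4.0%) / 7.4% = 4.90% / 7.4% = 0.6622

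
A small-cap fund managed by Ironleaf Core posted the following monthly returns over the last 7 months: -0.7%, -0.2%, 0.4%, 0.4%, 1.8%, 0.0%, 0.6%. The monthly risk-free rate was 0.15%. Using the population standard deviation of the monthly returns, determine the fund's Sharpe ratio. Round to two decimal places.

μ = (-0.7 − 0.2 + 0.4 + 0.4 + 1.8 + 0 + 0.6) / 7 = 2.30 / 7 = 0.3286%
Population σ = √[Σ(r − μ)² / 7] = √[3.6943 / 7] = √0.5278 = 0.7265%
Sharpe = (μ − rf) / σ = (0.3286 − 0.15) / 0.7265 = 0.1786 / 0.7265 = 0.2458

0.25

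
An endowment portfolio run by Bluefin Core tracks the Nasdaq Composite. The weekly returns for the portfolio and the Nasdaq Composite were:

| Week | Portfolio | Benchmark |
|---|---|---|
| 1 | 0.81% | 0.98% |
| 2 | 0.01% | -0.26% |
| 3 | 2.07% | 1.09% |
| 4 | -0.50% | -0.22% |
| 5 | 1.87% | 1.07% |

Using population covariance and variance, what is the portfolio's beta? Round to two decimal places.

1.45

r̄p = 0.8520%,  r̄m = 0.5320%
Cov = Σ(rp − r̄p)(rm − r̄m) / 5 = 0.5784
Var(rm) = Σ(rm − r̄m)² / 5 = 0.3989
β = Cov / Var = 0.5784 / 0.3989 = 1.4500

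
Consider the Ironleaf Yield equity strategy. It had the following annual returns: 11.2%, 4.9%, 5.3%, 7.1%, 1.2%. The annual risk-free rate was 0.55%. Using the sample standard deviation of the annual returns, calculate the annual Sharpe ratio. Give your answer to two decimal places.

1.48

Mean return μ = 29.70 / 5 = 5.9400%
Σ(r − μ)² = (11.2 − 5.9400)² + (4.9 − 5.9400)² + (5.3 − 5.9400)² + … = 52.9720
σ = √[52.9720 / 4] = 3.6391%
Sharpe = (μ − rf) / σ = (5.9400 − 0.55) / 3.6391 = 5.3900 / 3.6391 = 1.4811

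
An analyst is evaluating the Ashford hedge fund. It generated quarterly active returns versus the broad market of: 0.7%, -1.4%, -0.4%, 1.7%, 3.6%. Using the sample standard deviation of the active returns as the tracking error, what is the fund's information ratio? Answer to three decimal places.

Mean return r̄ = 4.20 / 5 = 0.8400%
Σ(r − r̄)² = 14.9320; sample σ = √(14.9320/4) = 1.9321%
IR = r̄ / tracking error = 0.8400 / 1.9321 = 0.4348

0.435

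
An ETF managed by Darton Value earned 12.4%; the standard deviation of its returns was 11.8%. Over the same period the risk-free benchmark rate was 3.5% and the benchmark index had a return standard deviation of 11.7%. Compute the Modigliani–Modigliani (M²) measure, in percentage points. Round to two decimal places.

Sharpe = (Rp − Rf) / σp = (12.4% − 3.5%) / 11.8% = 0.7542
M² = Rf + Sharpe × σm = 3.5% + 0.7542 × 11.7% = 12.3241%

12.32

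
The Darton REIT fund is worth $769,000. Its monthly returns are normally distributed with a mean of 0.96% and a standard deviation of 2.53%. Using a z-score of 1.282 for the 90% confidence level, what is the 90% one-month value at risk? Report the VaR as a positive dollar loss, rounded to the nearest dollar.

Return at the 90% tail: μ − z·σ = 0.96% − 1.282 × 2.53% = 0.96 − 3.24346 = -2.28346%
VaR = −(-2.28346%) × $769,000 = 2.28346% × $769,000 = $17,560

$17,560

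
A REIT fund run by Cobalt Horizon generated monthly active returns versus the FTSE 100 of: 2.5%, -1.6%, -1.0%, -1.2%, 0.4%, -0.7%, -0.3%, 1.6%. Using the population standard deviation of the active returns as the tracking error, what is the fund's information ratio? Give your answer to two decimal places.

-0.03

r̄ = (2.5 − 1.6 − 1 − 1.2 + 0.4 − 0.7 − 0.3 + 1.6) / 8 = -0.30 / 8 = -0.0375%
Population std dev = √[14.5388 / 8] = 1.3481%
IR = r̄ / tracking error = -0.0375 / 1.3481 = -0.0278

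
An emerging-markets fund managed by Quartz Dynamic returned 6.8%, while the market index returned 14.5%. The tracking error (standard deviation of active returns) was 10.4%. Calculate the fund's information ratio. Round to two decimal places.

-0.74

IR = (Rp − Rb) / TE = (6.8% − 14.5%) / 10.4% = -7.70% / 10.4% = -0.7404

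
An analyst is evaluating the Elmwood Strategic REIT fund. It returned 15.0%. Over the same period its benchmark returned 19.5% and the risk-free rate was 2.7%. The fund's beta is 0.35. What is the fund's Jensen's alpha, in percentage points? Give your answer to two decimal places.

CAPM expected return = Rf + β(Rm − Rf) = 2.7% + 0.35 × (19.5% − 2.7%) = 2.7 + 0.35 × 16.80 = 8.5800%
Jensen's α = Rp − E[R] = 15.0% − 8.5800% = 6.4200

6.42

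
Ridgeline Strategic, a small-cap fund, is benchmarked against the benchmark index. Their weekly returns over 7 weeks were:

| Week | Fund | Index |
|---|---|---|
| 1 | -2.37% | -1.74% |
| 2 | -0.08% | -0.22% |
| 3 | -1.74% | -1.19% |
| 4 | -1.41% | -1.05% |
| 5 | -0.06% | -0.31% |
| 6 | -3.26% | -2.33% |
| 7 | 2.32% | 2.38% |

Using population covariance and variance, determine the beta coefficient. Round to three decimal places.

1.192

r̄p = -0.9429%,  r̄m = -0.6371%
Cov = Σ(rp − r̄p)(rm − r̄m) / 7 = 2.3748
Var(rm) = Σ(rm − r̄m)² / 7 = 1.9918
β = Cov / Var = 2.3748 / 1.9918 = 1.1923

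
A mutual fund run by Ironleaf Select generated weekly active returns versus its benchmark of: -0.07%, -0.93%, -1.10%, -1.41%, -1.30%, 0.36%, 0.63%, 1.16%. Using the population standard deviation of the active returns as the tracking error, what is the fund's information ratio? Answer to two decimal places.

-0.36

μ = (-0.07 − 0.93 − 1.1 − 1.41 − 1.3 + 0.36 + 0.63 + 1.16) / 8 = -0.3325%
Σ(r − μ)² = (-0.07 − (-0.3325))² + (-0.93 − (-0.3325))² + … = 6.7456
population σ = √(6.7456 / 8) = √0.8432 = 0.9183%
IR = μ / tracking error = -0.3325 / 0.9183 = -0.3621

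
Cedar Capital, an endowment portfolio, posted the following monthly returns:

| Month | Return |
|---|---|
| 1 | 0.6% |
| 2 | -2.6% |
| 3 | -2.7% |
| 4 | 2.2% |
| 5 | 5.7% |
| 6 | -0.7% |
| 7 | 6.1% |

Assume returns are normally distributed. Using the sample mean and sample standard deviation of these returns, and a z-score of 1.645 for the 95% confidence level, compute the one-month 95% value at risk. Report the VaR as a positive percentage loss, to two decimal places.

4.74

r̄ = (0.6 − 2.6 − 2.7 + 2.2 + 5.7 − 0.7 + 6.1) / 7 = 8.60 / 7 = 1.2286%
Σ(r − r̄)² = (0.6 − 1.2286)² + (-2.6 − 1.2286)² + (-2.7 − 1.2286)² + … = 78.8743
σ = √[78.8743 / 6] = 3.6257%
VaR = −(r̄ − z·σ) = −(1.2286 − 1.645 × 3.6257) = −(-4.7357) = 4.7357%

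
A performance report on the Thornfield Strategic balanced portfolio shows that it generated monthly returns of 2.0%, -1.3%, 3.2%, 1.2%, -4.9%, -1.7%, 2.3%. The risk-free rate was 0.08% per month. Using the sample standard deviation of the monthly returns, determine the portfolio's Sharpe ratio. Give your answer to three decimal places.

0.012

μ = (2 − 1.3 + 3.2 + 1.2 − 4.9 − 1.7 + 2.3) / 7 = 0.80 / 7 = 0.1143%
Σ(r − μ)² = (2 − 0.1143)² + (-1.3 − 0.1143)² + (3.2 − 0.1143)² + … = 49.4686
sample σ = √(49.4686 / 6) = √8.2448 = 2.8714%
Sharpe = (μ − rf) / σ = (0.1143 − 0.08) / 2.8714 = 0.0343 / 2.8714 = 0.0119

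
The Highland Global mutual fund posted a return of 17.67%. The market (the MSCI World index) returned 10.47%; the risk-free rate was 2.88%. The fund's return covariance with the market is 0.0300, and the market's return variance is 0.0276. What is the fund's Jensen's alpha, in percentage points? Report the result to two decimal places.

6.54

β = Cov / Var = 0.0300 / 0.0276 = 1.0870
E[R] = Rf + β(Rm − Rf) = 2.88% + 1.0870 × (10.47% − 2.88%) = 11.1303%
α = Rp − E[R] = 17.67% − 11.1303% = 6.5397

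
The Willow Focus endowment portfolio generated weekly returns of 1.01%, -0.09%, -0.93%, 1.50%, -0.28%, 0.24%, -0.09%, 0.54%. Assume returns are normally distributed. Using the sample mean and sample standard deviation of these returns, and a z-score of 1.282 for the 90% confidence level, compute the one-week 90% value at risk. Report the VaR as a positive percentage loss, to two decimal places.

0.75

Mean return r̄ = 1.900 / 8 = 0.2375%
Σ(r − r̄)² = 4.1276; sample σ = √(4.1276/7) = 0.7679%
VaR = −(r̄ − z·σ) = −(0.2375 − 1.282 × 0.7679) = −(-0.7469) = 0.7469%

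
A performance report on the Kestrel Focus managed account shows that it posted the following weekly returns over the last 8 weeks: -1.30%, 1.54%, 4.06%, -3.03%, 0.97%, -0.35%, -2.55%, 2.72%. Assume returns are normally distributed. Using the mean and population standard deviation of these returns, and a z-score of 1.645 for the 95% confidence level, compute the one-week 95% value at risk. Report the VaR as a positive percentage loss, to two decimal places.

r̄ = (-1.3 + 1.54 + 4.06 − 3.03 + 0.97 − 0.35 − 2.55 + 2.72) / 8 = 2.060 / 8 = 0.2575%
Population σ = √[Σ(r − r̄)² / 8] = √[44.1600 / 8] = √5.5200 = 2.3495%
VaR = −(r̄ − z·σ) = −(0.2575 − 1.645 × 2.3495) = −(-3.6074) = 3.6074%

3.61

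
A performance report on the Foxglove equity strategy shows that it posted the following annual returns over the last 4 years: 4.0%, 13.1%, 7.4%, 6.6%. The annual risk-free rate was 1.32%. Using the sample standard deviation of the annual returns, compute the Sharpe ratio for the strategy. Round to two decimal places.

r̄ = (4 + 13.1 + 7.4 + 6.6) / 4 = 7.7750%
Sample std dev = √[44.1275 / 3] = 3.8353%
Sharpe = (r̄ − rf) / σ = (7.7750 − 1.32) / 3.8353 = 6.4550 / 3.8353 = 1.6830

1.68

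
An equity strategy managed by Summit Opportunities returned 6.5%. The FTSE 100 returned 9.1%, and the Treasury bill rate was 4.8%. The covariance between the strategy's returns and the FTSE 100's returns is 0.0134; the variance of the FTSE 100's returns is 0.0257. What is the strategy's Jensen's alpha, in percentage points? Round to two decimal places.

β = Cov / Var = 0.0134 / 0.0257 = 0.5214
E[R] = Rf + β(Rm − Rf) = 4.8% + 0.5214 × (9.1% − 4.8%) = 7.0420%
α = Rp − E[R] = 6.5% − 7.0420% = -0.5420

-0.54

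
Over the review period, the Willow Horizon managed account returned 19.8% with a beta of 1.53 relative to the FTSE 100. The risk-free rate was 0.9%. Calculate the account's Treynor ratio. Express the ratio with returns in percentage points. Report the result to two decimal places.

12.35

Treynor = (Rp − Rf) / β = (19.8% − 0.9%) / 1.53 = 18.90 / 1.53 = 12.3529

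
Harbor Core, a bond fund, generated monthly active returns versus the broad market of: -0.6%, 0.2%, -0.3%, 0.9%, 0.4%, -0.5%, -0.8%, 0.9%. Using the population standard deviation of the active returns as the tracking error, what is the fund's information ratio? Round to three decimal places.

r̄ = (-0.6 + 0.2 − 0.3 + 0.9 + 0.4 − 0.5 − 0.8 + 0.9) / 8 = 0.0250%
Σ(r − r̄)² = 3.1550; population σ = √(3.1550/8) = 0.6280%
IR = r̄ / tracking error = 0.0250 / 0.6280 = 0.0398

0.040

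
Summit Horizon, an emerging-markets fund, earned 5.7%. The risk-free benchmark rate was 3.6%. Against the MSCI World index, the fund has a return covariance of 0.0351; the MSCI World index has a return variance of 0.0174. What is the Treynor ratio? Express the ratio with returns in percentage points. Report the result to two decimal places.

1.04

β = Cov / Var = 0.0351 / 0.0174 = 2.0172
Treynor = (Rp − Rf) / β = (5.7% − 3.6%) / 2.0172 = 2.10 / 2.0172 = 1.0410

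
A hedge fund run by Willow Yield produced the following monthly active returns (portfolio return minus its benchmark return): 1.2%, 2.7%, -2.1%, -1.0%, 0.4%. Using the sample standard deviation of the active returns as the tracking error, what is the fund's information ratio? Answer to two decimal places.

Mean return μ = 1.20 / 5 = 0.2400%
Sample std dev = √[14.0120 / 4] = 1.8716%
IR = μ / tracking error = 0.2400 / 1.8716 = 0.1282

0.13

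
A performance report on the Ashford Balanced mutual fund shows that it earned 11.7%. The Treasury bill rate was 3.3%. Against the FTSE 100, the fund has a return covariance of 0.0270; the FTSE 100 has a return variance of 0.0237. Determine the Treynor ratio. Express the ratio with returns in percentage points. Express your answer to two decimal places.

β = Cov / Var = 0.0270 / 0.0237 = 1.1392
Treynor = (Rp − Rf) / β = (11.7% − 3.3%) / 1.1392 = 8.40 / 1.1392 = 7.3736

7.37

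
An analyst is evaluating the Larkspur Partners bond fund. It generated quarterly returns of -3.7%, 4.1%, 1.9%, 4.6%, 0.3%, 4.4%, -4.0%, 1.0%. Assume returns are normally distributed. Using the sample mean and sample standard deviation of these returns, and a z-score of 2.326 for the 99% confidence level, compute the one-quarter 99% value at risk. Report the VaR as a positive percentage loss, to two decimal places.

6.91

r̄ = (-3.7 + 4.1 + 1.9 + 4.6 + 0.3 + 4.4 − 4 + 1) / 8 = 8.60 / 8 = 1.0750%
Sample std dev = √[82.4750 / 7] = 3.4325%
VaR = −(r̄ − z·σ) = −(1.0750 − 2.326 × 3.4325) = −(-6.9090) = 6.9090%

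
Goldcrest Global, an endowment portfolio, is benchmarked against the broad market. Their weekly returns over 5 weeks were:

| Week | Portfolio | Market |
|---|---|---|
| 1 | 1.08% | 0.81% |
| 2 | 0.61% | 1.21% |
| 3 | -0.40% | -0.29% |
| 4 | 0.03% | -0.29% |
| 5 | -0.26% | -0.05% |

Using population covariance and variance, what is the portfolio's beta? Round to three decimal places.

r̄p = 0.2120%,  r̄m = 0.2780%
Cov = Σ(rp − r̄p)(rm − r̄m) / 5 = 0.2877
Var(rm) = Σ(rm − r̄m)² / 5 = 0.3809
β = Cov / Var = 0.2877 / 0.3809 = 0.7553

0.755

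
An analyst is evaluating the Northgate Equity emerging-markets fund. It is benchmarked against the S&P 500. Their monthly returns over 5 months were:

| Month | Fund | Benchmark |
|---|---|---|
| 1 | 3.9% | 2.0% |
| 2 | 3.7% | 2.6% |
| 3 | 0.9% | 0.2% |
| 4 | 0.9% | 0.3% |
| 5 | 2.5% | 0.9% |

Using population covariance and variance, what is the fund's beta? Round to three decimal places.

1.298

r̄p = 2.3800%,  r̄m = 1.2000%
Cov = Σ(rp − r̄p)(rm − r̄m) / 5 = 1.1680
Var(rm) = Σ(rm − r̄m)² / 5 = 0.9000
β = Cov / Var = 1.1680 / 0.9000 = 1.2978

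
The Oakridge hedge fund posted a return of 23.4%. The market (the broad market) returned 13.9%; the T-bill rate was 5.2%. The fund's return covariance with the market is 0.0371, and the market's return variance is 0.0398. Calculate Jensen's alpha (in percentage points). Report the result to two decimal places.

β = Cov / Var = 0.0371 / 0.0398 = 0.9322
E[R] = Rf + β(Rm − Rf) = 5.2% + 0.9322 × (13.9% − 5.2%) = 13.3101%
α = Rp − E[R] = 23.4% − 13.3101% = 10.0899

10.09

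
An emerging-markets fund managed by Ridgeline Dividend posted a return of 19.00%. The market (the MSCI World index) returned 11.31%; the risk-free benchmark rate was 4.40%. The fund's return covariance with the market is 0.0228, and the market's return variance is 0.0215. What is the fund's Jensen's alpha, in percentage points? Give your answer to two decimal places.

7.27

β = Cov / Var = 0.0228 / 0.0215 = 1.0605
E[R] = Rf + β(Rm − Rf) = 4.40% + 1.0605 × (11.31% − 4.40%) = 11.7281%
α = Rp − E[R] = 19.00% − 11.7281% = 7.2719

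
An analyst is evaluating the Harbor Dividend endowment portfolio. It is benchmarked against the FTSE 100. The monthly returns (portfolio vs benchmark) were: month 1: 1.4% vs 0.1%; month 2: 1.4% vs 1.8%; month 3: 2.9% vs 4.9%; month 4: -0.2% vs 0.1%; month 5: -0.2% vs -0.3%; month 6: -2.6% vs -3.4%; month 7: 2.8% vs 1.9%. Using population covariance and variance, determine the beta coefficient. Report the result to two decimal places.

0.70

r̄p = 0.7857%,  r̄m = 0.7286%
Cov = Σ(rp − r̄p)(rm − r̄m) / 7 = 3.8661
Var(rm) = Σ(rm − r̄m)² / 7 = 5.5449
β = Cov / Var = 3.8661 / 5.5449 = 0.6972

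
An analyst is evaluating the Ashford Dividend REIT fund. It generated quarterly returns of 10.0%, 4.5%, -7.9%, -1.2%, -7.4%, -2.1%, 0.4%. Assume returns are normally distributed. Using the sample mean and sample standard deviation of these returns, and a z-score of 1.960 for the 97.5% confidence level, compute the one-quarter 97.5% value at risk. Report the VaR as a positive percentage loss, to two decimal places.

12.96

Mean return r̄ = -3.70 / 7 = -0.5286%
Sample std dev = √[241.4743 / 6] = 6.3440%
VaR = −(r̄ − z·σ) = −(-0.5286 − 1.960 × 6.3440) = −(-12.9628) = 12.9628%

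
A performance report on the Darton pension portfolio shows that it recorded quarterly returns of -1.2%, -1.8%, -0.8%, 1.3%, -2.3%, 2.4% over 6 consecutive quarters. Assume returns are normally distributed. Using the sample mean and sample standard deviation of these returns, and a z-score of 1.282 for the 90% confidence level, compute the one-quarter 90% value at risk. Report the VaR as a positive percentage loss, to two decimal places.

Mean return μ = -2.40 / 6 = -0.4000%
Σ(r − μ)² = (-1.2 − (-0.4000))² + (-1.8 − (-0.4000))² + … = 17.1000
σ = √[17.1000 / 5] = 1.8493%
VaR = −(μ − z·σ) = −(-0.4000 − 1.282 × 1.8493) = −(-2.7708) = 2.7708%

2.77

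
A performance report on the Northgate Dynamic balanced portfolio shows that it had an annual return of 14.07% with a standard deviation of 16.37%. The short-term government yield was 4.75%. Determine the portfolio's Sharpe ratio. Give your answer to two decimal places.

0.57

Sharpe = (Rp − Rf) / σp = (14.07% − 4.75%) / 16.37% = 9.32% / 16.37% = 0.5693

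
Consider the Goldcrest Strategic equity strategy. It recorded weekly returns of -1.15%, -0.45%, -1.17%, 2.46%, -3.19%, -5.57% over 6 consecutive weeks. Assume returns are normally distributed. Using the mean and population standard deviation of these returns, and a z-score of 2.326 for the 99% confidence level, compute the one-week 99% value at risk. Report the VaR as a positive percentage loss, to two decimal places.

μ = (-1.15 − 0.45 − 1.17 + 2.46 − 3.19 − 5.57) / 6 = -9.070 / 6 = -1.5117%
Σ(r − μ)² = 36.4357; population σ = √(36.4357/6) = 2.4643%
VaR = −(μ − z·σ) = −(-1.5117 − 2.326 × 2.4643) = −(-7.2437) = 7.2437%

7.24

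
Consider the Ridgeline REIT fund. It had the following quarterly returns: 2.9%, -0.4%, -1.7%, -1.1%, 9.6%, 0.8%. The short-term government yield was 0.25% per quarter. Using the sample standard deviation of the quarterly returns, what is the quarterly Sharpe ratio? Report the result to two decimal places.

0.34

r̄ = (2.9 − 0.4 − 1.7 − 1.1 + 9.6 + 0.8) / 6 = 1.6833%
Sample σ = √[Σ(r − r̄)² / 5] = √[88.4683 / 5] = √17.6937 = 4.2064%
Sharpe = (r̄ − rf) / σ = (1.6833 − 0.25) / 4.2064 = 1.4333 / 4.2064 = 0.3407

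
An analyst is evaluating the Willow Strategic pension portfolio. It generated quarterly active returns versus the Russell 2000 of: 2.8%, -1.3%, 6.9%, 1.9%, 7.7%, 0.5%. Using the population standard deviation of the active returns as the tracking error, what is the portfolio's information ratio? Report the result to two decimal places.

Mean return μ = 18.50 / 6 = 3.0833%
Population σ = √[Σ(r − μ)² / 6] = √[63.2483 / 6] = √10.5414 = 3.2468%
IR = μ / tracking error = 3.0833 / 3.2468 = 0.9496

0.95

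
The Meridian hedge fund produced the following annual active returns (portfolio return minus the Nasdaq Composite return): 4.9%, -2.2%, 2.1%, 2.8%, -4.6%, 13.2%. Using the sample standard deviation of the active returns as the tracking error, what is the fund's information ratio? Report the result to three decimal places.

0.435

μ = (4.9 − 2.2 + 2.1 + 2.8 − 4.6 + 13.2) / 6 = 2.7000%
Σ(r − μ)² = (4.9 − 2.7000)² + (-2.2 − 2.7000)² + … = 192.7600
sample σ = √(192.7600 / 5) = √38.5520 = 6.2090%
IR = μ / tracking error = 2.7000 / 6.2090 = 0.4349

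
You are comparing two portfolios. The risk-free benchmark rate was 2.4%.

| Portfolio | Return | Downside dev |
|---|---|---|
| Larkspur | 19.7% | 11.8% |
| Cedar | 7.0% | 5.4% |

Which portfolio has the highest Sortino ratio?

Larkspur: Sortino ratio = (19.7% − 2.4%) / 11.8% = 1.466
Cedar: Sortino ratio = (7.0% − 2.4%) / 5.4% = 0.852
Highest: Larkspur (1.466).

Larkspur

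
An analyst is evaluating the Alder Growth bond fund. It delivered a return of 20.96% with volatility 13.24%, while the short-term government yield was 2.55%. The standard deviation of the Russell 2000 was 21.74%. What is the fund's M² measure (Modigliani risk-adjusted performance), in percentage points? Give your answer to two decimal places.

Sharpe = (Rp − Rf) / σp = (20.96% − 2.55%) / 13.24% = 1.3905
M² = Rf + Sharpe × σm = 2.55% + 1.3905 × 21.74% = 32.7795%

32.78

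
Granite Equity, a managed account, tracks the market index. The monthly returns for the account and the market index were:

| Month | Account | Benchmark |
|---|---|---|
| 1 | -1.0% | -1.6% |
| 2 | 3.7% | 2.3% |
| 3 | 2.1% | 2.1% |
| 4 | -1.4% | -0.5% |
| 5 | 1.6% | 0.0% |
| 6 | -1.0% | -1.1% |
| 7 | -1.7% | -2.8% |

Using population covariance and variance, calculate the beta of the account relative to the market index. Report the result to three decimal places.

r̄p = 0.3286%,  r̄m = -0.2286%
Cov = Σ(rp − r̄p)(rm − r̄m) / 7 = 3.0865
Var(rm) = Σ(rm − r̄m)² / 7 = 3.0278
β = Cov / Var = 3.0865 / 3.0278 = 1.0194

1.019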